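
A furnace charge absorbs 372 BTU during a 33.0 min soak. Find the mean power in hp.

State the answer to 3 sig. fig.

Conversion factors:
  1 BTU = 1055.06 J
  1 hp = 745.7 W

372 BTU × 1055.06 → 392482 J
33.0 min × 60 → 1980 s
P = E / t = 392482 J / 1980 s = 198.223 W
198.223 W ÷ (745.7 W/hp) = 0.265821 hp

0.266 hp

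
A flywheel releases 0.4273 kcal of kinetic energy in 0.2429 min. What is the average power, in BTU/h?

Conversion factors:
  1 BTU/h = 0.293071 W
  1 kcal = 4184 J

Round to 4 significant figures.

0.4273 kcal × 4184 = 1787.82 J
0.2429 min × 60 = 14.574 s
P = E / t = 1787.82 J / 14.574 s = 122.672 W
122.672 W ÷ (0.293071 W/BTU/h) = 418.574 BTU/h

418.6 BTU/h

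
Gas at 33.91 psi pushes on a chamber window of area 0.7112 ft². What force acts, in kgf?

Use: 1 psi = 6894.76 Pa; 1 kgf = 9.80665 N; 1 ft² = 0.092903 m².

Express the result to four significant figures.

1575 kgf

33.91 psi × 6894.76 → 233801 Pa
0.7112 ft² × 0.092903 → 0.0660726 m²
F = P × A = 233801 Pa × 0.0660726 m² = 15447.8 N
15447.8 N ÷ (9.80665 N/kgf) = 1575.24 kgf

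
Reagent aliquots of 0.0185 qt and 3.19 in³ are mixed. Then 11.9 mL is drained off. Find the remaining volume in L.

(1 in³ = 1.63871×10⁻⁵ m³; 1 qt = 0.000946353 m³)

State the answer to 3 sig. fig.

0.0185 qt × 0.000946353 = 1.75075×10⁻⁵ m³
3.19 in³ × 1.63871×10⁻⁵ = 5.22748×10⁻⁵ m³
11.9 mL × 10⁻⁶ = 1.19×10⁻⁵ m³
Net: 1.75075×10⁻⁵ + 5.22748×10⁻⁵ − 1.19×10⁻⁵ = 5.78823×10⁻⁵ m³
In L: 5.78823×10⁻⁵ / 0.001 = 0.0578823 L

0.0579 L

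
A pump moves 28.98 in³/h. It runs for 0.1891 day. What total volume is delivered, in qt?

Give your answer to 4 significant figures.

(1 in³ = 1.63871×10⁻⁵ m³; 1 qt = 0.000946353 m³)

28.98 in³/h → 1.31916×10⁻⁷ m³/s
0.1891 day → 16338.2 s
V = Q × t = 1.31916×10⁻⁷ × 16338.2 = 0.00215527 m³
In qt: 0.00215527 / 0.000946353 = 2.27745 qt

2.277 qt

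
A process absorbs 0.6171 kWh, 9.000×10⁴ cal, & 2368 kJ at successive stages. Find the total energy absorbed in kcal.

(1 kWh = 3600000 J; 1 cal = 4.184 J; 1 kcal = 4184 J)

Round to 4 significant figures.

1187 kcal

0.6171 kWh × 3600000 → 2.22156×10⁶ J
9.000×10⁴ cal × 4.184 → 376560 J
2368 kJ × 1000 → 2.368×10⁶ J
Total: 2.22156×10⁶ + 376560 + 2.368×10⁶ = 4.96612×10⁶ J
In kcal: 4.96612×10⁶ / 4184 = 1186.93 kcal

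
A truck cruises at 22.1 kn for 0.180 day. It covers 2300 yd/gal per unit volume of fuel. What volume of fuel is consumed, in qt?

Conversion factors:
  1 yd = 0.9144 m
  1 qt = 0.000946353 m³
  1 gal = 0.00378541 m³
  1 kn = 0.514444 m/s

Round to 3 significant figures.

336 qt

22.1 kn → 11.3692 m/s
0.180 day → 15552 s
d = v × t = 11.3692 × 15552 = 176814 m
2300 yd/gal → 555586 m/m³
V = d / (distance per unit fuel) = 176814 / 555586 = 0.318248 m³
In qt: 0.318248 / 0.000946353 = 336.289 qt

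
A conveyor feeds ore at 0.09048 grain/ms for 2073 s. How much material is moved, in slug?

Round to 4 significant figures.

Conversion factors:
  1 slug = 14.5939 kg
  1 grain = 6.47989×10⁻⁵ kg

0.8328 slug

0.09048 grain/ms → 0.005863 kg/s
m = ṁ × t = 0.005863 × 2073 = 12.154 kg
In slug: 12.154 / 14.5939 = 0.832814 slug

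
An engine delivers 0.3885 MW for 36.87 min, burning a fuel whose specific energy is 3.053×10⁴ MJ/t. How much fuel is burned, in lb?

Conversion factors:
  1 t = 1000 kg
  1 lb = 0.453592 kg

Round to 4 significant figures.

0.3885 MW → 388500 W
36.87 min → 2212.2 s
E = P × t = 388500 × 2212.2 = 8.5944×10⁸ J
3.053×10⁴ MJ/t → 3.053×10⁷ J/kg
m = E / e_s = 8.5944×10⁸ / 3.053×10⁷ = 28.1507 kg
In lb: 28.1507 / 0.453592 = 62.0617 lb

62.06 lb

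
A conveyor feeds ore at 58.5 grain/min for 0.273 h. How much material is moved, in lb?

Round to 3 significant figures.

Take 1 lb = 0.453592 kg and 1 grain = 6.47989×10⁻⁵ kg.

0.137 lb

58.5 grain/min → 6.31789×10⁻⁵ kg/s
0.273 h → 982.8 s
m = ṁ × t = 6.31789×10⁻⁵ × 982.8 = 0.0620922 kg
In lb: 0.0620922 / 0.453592 = 0.13689 lb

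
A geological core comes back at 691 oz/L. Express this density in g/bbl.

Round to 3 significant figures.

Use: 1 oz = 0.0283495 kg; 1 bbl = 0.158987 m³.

3.11×10⁶ g/bbl

691 oz/L × 0.0283495 kg/oz ÷ 0.001 m³/L = 19589.5 kg/m³
19589.5 kg/m³ ÷ 0.001 kg/g × 0.158987 m³/bbl = 3.11448×10⁶ g/bbl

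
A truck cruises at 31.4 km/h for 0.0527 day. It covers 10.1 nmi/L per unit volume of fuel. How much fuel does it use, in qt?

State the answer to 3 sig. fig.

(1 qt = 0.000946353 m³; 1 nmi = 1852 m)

2.24 qt

31.4 km/h → 8.72222 m/s
0.0527 day → 4553.28 s
d = v × t = 8.72222 × 4553.28 = 39714.7 m
10.1 nmi/L → 1.87052×10⁷ m/m³
V = d / (distance per unit fuel) = 39714.7 / 1.87052×10⁷ = 0.00212319 m³
In qt: 0.00212319 / 0.000946353 = 2.24355 qt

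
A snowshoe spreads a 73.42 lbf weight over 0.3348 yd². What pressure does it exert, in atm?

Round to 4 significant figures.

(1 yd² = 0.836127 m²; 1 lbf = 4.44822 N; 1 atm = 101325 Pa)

73.42 lbf × 4.44822 = 326.588 N
0.3348 yd² × 0.836127 = 0.279935 m²
P = F / A = 326.588 N / 0.279935 m² = 1166.66 Pa
1166.66 Pa ÷ (101325 Pa/atm) = 0.011514 atm

0.01151 atm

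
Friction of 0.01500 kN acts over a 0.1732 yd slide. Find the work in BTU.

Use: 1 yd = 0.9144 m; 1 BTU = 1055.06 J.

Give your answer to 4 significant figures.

0.01500 kN × 1000 = 15 N
0.1732 yd × 0.9144 = 0.158374 m
W = F × d = 15 N × 0.158374 m = 2.37561 J
2.37561 J ÷ (1055.06 J/BTU) = 0.00225163 BTU

0.002252 BTU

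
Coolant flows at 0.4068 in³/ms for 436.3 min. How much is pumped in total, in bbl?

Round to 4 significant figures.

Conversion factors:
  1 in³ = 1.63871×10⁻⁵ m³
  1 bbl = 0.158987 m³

1098 bbl

0.4068 in³/ms → 0.00666627 m³/s
436.3 min → 26178 s
V = Q × t = 0.00666627 × 26178 = 174.51 m³
In bbl: 174.51 / 0.158987 = 1097.64 bbl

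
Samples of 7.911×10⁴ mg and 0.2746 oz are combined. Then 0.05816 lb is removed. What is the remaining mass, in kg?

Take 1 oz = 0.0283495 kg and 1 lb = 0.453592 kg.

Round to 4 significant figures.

7.911×10⁴ mg × 10⁻⁶ = 0.07911 kg
0.2746 oz × 0.0283495 = 0.00778477 kg
0.05816 lb × 0.453592 = 0.0263809 kg
Net: 0.07911 + 0.00778477 − 0.0263809 = 0.0605139 kg

0.06051 kg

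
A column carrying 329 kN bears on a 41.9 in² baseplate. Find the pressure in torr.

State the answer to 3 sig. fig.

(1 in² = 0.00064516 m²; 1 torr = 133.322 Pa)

329 kN × 1000 → 329000 N
41.9 in² × 0.00064516 → 0.0270322 m²
P = F / A = 329000 N / 0.0270322 m² = 1.21707×10⁷ Pa
1.21707×10⁷ Pa ÷ (133.322 Pa/torr) = 91288 torr

9.13×10⁴ torr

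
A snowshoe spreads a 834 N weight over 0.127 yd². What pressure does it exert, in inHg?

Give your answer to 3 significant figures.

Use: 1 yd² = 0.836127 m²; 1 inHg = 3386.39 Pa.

0.127 yd² × 0.836127 → 0.106188 m²
P = F / A = 834 N / 0.106188 m² = 7853.99 Pa
7853.99 Pa ÷ (3386.39 Pa/inHg) = 2.31928 inHg

2.32 inHg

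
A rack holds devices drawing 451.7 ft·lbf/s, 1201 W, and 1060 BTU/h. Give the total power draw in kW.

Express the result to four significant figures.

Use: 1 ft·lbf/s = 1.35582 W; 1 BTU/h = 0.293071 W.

2.124 kW

451.7 ft·lbf/s × 1.35582 = 612.424 W
1201 W (already W)
1060 BTU/h × 0.293071 = 310.655 W
Combined: 612.424 + 1201 + 310.655 = 2124.08 W
In kW: 2124.08 / 1000 = 2.12408 kW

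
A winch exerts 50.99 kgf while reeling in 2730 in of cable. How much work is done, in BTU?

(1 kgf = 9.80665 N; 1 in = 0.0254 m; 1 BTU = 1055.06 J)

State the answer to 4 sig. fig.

50.99 kgf × 9.80665 → 500.041 N
2730 in × 0.0254 → 69.342 m
W = F × d = 500.041 N × 69.342 m = 34673.8 J
34673.8 J ÷ (1055.06 J/BTU) = 32.8643 BTU

32.86 BTU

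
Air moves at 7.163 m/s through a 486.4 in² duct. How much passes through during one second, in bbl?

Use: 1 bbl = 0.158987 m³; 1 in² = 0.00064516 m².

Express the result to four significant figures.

486.4 in² × 0.00064516 → 0.313806 m²
V = v × A × t = 7.163 m/s × 0.313806 m² × 1 s = 2.24779 m³
2.24779 m³ ÷ (0.158987 m³/bbl) = 14.1382 bbl

14.14 bbl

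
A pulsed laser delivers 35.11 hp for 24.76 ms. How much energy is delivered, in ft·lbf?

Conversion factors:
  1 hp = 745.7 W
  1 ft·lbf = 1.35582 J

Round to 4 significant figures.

478.1 ft·lbf

35.11 hp × 745.7 → 26181.5 W
24.76 ms × 0.001 → 0.02476 s
E = P × t = 26181.5 W × 0.02476 s = 648.254 J
648.254 J ÷ (1.35582 J/ft·lbf) = 478.127 ft·lbf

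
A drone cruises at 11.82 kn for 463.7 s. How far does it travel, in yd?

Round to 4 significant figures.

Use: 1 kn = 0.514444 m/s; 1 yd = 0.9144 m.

11.82 kn × 0.514444 → 6.08073 m/s
d = v × t = 6.08073 m/s × 463.7 s = 2819.63 m
2819.63 m ÷ (0.9144 m/yd) = 3083.58 yd

3084 yd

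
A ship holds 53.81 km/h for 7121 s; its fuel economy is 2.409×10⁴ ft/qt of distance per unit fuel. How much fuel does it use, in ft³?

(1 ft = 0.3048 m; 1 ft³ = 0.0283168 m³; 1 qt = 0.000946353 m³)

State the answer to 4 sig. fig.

53.81 km/h → 14.9472 m/s
d = v × t = 14.9472 × 7121 = 106439 m
2.409×10⁴ ft/qt → 7.75887×10⁶ m/m³
V = d / (distance per unit fuel) = 106439 / 7.75887×10⁶ = 0.0137184 m³
In ft³: 0.0137184 / 0.0283168 = 0.484462 ft³

0.4845 ft³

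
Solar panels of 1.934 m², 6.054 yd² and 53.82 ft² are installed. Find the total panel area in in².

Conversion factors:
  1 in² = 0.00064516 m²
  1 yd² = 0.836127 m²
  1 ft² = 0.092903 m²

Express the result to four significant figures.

1.859×10⁴ in²

1.934 m² (already m²)
6.054 yd² × 0.836127 = 5.06191 m²
53.82 ft² × 0.092903 = 5.00004 m²
Combined: 1.934 + 5.06191 + 5.00004 = 11.996 m²
In in²: 11.996 / 0.00064516 = 18593.8 in²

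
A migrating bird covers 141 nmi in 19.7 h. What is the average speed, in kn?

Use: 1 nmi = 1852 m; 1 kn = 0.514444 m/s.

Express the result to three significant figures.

7.16 kn

141 nmi × 1852 = 261132 m
19.7 h × 3600 = 70920 s
v = d / t = 261132 m / 70920 s = 3.68206 m/s
3.68206 m/s ÷ (0.514444 m/s/kn) = 7.15736 kn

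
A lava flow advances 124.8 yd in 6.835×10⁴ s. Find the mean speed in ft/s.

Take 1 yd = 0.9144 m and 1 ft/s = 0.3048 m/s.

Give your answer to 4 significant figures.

0.005478 ft/s

124.8 yd × 0.9144 = 114.117 m
v = d / t = 114.117 m / 68350 s = 0.0016696 m/s
0.0016696 m/s ÷ (0.3048 m/s/ft/s) = 0.00547769 ft/s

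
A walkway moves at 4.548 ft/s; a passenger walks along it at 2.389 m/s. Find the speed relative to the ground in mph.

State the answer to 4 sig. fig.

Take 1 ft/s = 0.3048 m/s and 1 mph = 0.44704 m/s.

4.548 ft/s × 0.3048 = 1.38623 m/s
2.389 m/s (already m/s)
Sum: 1.38623 + 2.389 = 3.77523 m/s
In mph: 3.77523 / 0.44704 = 8.44495 mph

8.445 mph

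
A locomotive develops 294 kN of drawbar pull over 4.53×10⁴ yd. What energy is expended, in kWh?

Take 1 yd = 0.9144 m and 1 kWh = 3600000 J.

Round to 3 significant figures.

294 kN × 1000 = 294000 N
4.53×10⁴ yd × 0.9144 = 41422.3 m
W = F × d = 294000 N × 41422.3 m = 1.21782×10¹⁰ J
1.21782×10¹⁰ J ÷ (3600000 J/kWh) = 3382.83 kWh

3380 kWh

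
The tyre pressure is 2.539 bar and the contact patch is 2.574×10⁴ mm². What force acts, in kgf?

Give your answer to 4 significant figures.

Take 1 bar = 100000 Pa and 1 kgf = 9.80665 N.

666.4 kgf

2.539 bar × 100000 → 253900 Pa
2.574×10⁴ mm² × 10⁻⁶ → 0.02574 m²
F = P × A = 253900 Pa × 0.02574 m² = 6535.39 N
6535.39 N ÷ (9.80665 N/kgf) = 666.424 kgf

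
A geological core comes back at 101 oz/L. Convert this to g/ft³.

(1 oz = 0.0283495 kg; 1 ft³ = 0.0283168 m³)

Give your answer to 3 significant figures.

101 oz/L × 0.0283495 kg/oz ÷ 0.001 m³/L = 2863.3 kg/m³
2863.3 kg/m³ ÷ 0.001 kg/g × 0.0283168 m³/ft³ = 81079.5 g/ft³

8.11×10⁴ g/ft³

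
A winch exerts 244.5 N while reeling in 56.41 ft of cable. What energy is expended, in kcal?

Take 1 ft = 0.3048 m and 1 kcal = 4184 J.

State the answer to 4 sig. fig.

56.41 ft × 0.3048 = 17.1938 m
W = F × d = 244.5 N × 17.1938 m = 4203.88 J
4203.88 J ÷ (4184 J/kcal) = 1.00475 kcal

1.005 kcal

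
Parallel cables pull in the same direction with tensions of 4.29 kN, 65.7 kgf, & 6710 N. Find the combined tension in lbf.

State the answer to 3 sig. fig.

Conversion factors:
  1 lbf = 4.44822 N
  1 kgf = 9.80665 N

4.29 kN × 1000 → 4290 N
65.7 kgf × 9.80665 → 644.297 N
6710 N (already N)
Sum: 4290 + 644.297 + 6710 = 11644.3 N
In lbf: 11644.3 / 4.44822 = 2617.74 lbf

2620 lbf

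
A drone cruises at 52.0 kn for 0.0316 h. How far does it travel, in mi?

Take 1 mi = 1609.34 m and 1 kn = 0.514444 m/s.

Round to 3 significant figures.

52.0 kn × 0.514444 → 26.7511 m/s
0.0316 h × 3600 → 113.76 s
d = v × t = 26.7511 m/s × 113.76 s = 3043.21 m
3043.21 m ÷ (1609.34 m/mi) = 1.89097 mi

1.89 mi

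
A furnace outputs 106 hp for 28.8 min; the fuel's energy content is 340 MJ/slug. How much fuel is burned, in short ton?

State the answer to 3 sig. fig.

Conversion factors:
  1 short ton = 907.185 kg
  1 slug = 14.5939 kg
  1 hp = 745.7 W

106 hp → 79044.2 W
28.8 min → 1728 s
E = P × t = 79044.2 × 1728 = 1.36588×10⁸ J
340 MJ/slug → 2.32974×10⁷ J/kg
m = E / e_s = 1.36588×10⁸ / 2.32974×10⁷ = 5.8628 kg
In short ton: 5.8628 / 907.185 = 0.00646263 short ton

0.00646 short ton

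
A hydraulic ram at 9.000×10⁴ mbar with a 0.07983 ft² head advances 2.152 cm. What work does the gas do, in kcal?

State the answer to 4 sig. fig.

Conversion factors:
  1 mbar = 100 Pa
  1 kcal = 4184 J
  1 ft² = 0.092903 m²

0.3433 kcal

9.000×10⁴ mbar → 9×10⁶ Pa
0.07983 ft² → 0.00741645 m²
F = P × A = 9×10⁶ × 0.00741645 = 66748 N
2.152 cm → 0.02152 m
W = F × d = 66748 × 0.02152 = 1436.42 J
In kcal: 1436.42 / 4184 = 0.343313 kcal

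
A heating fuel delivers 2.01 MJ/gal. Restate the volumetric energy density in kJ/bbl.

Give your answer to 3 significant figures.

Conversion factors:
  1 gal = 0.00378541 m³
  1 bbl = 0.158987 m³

8.44×10⁴ kJ/bbl

2.01 MJ/gal × 1000000 J/MJ ÷ 0.00378541 m³/gal = 5.30986×10⁸ J/m³
5.30986×10⁸ J/m³ ÷ 1000 J/kJ × 0.158987 m³/bbl = 84419.9 kJ/bbl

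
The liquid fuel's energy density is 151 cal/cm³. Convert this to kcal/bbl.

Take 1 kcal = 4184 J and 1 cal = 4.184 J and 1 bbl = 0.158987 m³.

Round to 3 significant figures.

151 cal/cm³ × 4.184 J/cal ÷ 10⁻⁶ m³/cm³ = 6.31784×10⁸ J/m³
6.31784×10⁸ J/m³ ÷ 4184 J/kcal × 0.158987 m³/bbl = 24007 kcal/bbl

2.40×10⁴ kcal/bbl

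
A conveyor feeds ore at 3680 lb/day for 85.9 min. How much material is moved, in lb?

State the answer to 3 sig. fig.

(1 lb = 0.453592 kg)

220 lb

3680 lb/day → 0.0193197 kg/s
85.9 min → 5154 s
m = ṁ × t = 0.0193197 × 5154 = 99.5737 kg
In lb: 99.5737 / 0.453592 = 219.523 lb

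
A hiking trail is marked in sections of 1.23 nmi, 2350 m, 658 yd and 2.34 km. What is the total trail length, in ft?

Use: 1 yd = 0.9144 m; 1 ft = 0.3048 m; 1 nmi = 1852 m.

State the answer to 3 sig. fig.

2.48×10⁴ ft

1.23 nmi × 1852 = 2277.96 m
2350 m (already m)
658 yd × 0.9144 = 601.675 m
2.34 km × 1000 = 2340 m
Combined: 2277.96 + 2350 + 601.675 + 2340 = 7569.64 m
In ft: 7569.64 / 0.3048 = 24834.8 ft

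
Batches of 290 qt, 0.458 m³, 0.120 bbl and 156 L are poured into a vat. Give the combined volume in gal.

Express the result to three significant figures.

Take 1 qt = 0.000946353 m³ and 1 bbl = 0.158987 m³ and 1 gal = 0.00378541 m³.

290 qt × 0.000946353 → 0.274442 m³
0.458 m³ (already m³)
0.120 bbl × 0.158987 → 0.0190784 m³
156 L × 0.001 → 0.156 m³
Sum: 0.274442 + 0.458 + 0.0190784 + 0.156 = 0.90752 m³
In gal: 0.90752 / 0.00378541 = 239.742 gal

240 gal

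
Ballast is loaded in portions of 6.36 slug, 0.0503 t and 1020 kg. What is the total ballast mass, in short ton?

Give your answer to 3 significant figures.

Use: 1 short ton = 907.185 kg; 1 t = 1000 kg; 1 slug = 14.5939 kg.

1.28 short ton

6.36 slug × 14.5939 = 92.8172 kg
0.0503 t × 1000 = 50.3 kg
1020 kg (already kg)
Combined: 92.8172 + 50.3 + 1020 = 1163.12 kg
In short ton: 1163.12 / 907.185 = 1.28212 short ton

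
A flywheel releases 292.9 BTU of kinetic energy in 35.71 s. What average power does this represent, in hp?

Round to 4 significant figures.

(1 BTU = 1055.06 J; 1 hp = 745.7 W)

292.9 BTU × 1055.06 = 309027 J
P = E / t = 309027 J / 35.71 s = 8653.79 W
8653.79 W ÷ (745.7 W/hp) = 11.6049 hp

11.60 hp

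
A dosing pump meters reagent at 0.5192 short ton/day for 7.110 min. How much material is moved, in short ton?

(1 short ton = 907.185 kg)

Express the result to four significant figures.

0.002564 short ton

0.5192 short ton/day → 0.00545151 kg/s
7.110 min → 426.6 s
m = ṁ × t = 0.00545151 × 426.6 = 2.32561 kg
In short ton: 2.32561 / 907.185 = 0.00256355 short ton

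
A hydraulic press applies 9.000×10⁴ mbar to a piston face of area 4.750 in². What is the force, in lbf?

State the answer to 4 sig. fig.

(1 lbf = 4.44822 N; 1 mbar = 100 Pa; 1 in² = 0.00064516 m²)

6200 lbf

9.000×10⁴ mbar × 100 = 9×10⁶ Pa
4.750 in² × 0.00064516 = 0.00306451 m²
F = P × A = 9×10⁶ Pa × 0.00306451 m² = 27580.6 N
27580.6 N ÷ (4.44822 N/lbf) = 6200.37 lbf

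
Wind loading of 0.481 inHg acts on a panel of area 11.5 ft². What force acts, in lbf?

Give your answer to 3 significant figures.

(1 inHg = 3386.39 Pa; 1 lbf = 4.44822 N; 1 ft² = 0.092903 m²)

391 lbf

0.481 inHg × 3386.39 = 1628.85 Pa
11.5 ft² × 0.092903 = 1.06838 m²
F = P × A = 1628.85 Pa × 1.06838 m² = 1740.23 N
1740.23 N ÷ (4.44822 N/lbf) = 391.219 lbf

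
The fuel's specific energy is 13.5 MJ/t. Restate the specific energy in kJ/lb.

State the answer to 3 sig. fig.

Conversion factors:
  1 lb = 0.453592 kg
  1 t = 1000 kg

13.5 MJ/t × 1000000 J/MJ ÷ 1000 kg/t = 13500 J/kg
13500 J/kg ÷ 1000 J/kJ × 0.453592 kg/lb = 6.12349 kJ/lb

6.12 kJ/lb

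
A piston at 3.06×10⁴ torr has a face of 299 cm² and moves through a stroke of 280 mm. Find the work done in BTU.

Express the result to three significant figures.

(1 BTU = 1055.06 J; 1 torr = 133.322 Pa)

32.4 BTU

3.06×10⁴ torr → 4.07965×10⁶ Pa
299 cm² → 0.0299 m²
F = P × A = 4.07965×10⁶ × 0.0299 = 121982 N
280 mm → 0.28 m
W = F × d = 121982 × 0.28 = 34155 J
In BTU: 34155 / 1055.06 = 32.3726 BTU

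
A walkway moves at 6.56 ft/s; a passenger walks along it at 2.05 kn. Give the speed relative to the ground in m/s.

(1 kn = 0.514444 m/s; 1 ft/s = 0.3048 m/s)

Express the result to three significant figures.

3.05 m/s

6.56 ft/s × 0.3048 = 1.99949 m/s
2.05 kn × 0.514444 = 1.05461 m/s
Combined: 1.99949 + 1.05461 = 3.0541 m/s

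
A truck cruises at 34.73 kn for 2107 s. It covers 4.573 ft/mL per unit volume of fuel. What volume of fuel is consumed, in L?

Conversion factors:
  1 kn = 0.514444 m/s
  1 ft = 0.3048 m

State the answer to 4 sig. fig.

27.01 L

34.73 kn → 17.8666 m/s
d = v × t = 17.8666 × 2107 = 37644.9 m
4.573 ft/mL → 1.39385×10⁶ m/m³
V = d / (distance per unit fuel) = 37644.9 / 1.39385×10⁶ = 0.0270079 m³
In L: 0.0270079 / 0.001 = 27.0079 L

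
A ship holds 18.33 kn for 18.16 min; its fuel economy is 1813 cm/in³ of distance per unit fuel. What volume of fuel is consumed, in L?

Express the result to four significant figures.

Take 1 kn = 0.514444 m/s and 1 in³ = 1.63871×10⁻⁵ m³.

9.287 L

18.33 kn → 9.42976 m/s
18.16 min → 1089.6 s
d = v × t = 9.42976 × 1089.6 = 10274.7 m
1813 cm/in³ → 1.10636×10⁶ m/m³
V = d / (distance per unit fuel) = 10274.7 / 1.10636×10⁶ = 0.00928694 m³
In L: 0.00928694 / 0.001 = 9.28694 L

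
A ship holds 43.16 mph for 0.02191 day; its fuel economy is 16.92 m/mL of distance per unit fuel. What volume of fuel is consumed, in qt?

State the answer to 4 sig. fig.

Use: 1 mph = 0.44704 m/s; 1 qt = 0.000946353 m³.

2.281 qt

43.16 mph → 19.2942 m/s
0.02191 day → 1893.02 s
d = v × t = 19.2942 × 1893.02 = 36524.3 m
16.92 m/mL → 1.692×10⁷ m/m³
V = d / (distance per unit fuel) = 36524.3 / 1.692×10⁷ = 0.00215865 m³
In qt: 0.00215865 / 0.000946353 = 2.28102 qt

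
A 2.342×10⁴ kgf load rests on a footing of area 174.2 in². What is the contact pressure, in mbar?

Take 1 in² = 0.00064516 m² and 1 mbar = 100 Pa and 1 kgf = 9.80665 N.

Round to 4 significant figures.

2.044×10⁴ mbar

2.342×10⁴ kgf × 9.80665 → 229672 N
174.2 in² × 0.00064516 → 0.112387 m²
P = F / A = 229672 N / 0.112387 m² = 2.04358×10⁶ Pa
2.04358×10⁶ Pa ÷ (100 Pa/mbar) = 20435.8 mbar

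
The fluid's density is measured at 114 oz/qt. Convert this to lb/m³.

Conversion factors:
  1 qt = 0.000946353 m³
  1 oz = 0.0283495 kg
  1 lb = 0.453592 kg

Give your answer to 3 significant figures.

114 oz/qt × 0.0283495 kg/oz ÷ 0.000946353 m³/qt = 3415.05 kg/m³
3415.05 kg/m³ ÷ 0.453592 kg/lb = 7528.9 lb/m³

7530 lb/m³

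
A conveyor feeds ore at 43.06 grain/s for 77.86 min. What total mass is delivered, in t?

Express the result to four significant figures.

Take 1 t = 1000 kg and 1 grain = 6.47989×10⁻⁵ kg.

43.06 grain/s → 0.00279024 kg/s
77.86 min → 4671.6 s
m = ṁ × t = 0.00279024 × 4671.6 = 13.0349 kg
In t: 13.0349 / 1000 = 0.0130349 t

0.01303 t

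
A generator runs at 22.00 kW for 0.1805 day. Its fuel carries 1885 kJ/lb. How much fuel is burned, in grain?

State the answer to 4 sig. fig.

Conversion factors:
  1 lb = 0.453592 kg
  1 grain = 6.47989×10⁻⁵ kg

1.274×10⁶ grain

22.00 kW → 22000 W
0.1805 day → 15595.2 s
E = P × t = 22000 × 15595.2 = 3.43094×10⁸ J
1885 kJ/lb → 4.15572×10⁶ J/kg
m = E / e_s = 3.43094×10⁸ / 4.15572×10⁶ = 82.5595 kg
In grain: 82.5595 / 6.47989×10⁻⁵ = 1.27409×10⁶ grain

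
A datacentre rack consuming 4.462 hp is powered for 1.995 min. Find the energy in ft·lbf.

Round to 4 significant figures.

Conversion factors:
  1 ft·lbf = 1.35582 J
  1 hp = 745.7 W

2.938×10⁵ ft·lbf

4.462 hp × 745.7 = 3327.31 W
1.995 min × 60 = 119.7 s
E = P × t = 3327.31 W × 119.7 s = 398279 J
398279 J ÷ (1.35582 J/ft·lbf) = 293755 ft·lbf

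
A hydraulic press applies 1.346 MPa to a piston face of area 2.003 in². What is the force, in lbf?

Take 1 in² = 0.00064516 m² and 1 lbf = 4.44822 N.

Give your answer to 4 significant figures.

391.0 lbf

1.346 MPa × 1000000 → 1.346×10⁶ Pa
2.003 in² × 0.00064516 → 0.00129226 m²
F = P × A = 1.346×10⁶ Pa × 0.00129226 m² = 1739.38 N
1739.38 N ÷ (4.44822 N/lbf) = 391.028 lbf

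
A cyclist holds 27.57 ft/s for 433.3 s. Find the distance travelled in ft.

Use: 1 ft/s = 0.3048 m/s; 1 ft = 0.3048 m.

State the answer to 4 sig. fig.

1.195×10⁴ ft

27.57 ft/s × 0.3048 = 8.40334 m/s
d = v × t = 8.40334 m/s × 433.3 s = 3641.17 m
3641.17 m ÷ (0.3048 m/ft) = 11946.1 ft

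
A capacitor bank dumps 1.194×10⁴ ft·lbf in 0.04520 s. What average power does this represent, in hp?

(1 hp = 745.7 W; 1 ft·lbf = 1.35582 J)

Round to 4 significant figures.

1.194×10⁴ ft·lbf × 1.35582 = 16188.5 J
P = E / t = 16188.5 J / 0.0452 s = 358153 W
358153 W ÷ (745.7 W/hp) = 480.291 hp

480.3 hp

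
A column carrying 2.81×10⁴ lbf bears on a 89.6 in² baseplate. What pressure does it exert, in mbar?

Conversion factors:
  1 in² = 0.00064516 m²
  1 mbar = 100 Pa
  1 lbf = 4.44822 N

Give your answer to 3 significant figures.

2.16×10⁴ mbar

2.81×10⁴ lbf × 4.44822 → 124995 N
89.6 in² × 0.00064516 → 0.0578063 m²
P = F / A = 124995 N / 0.0578063 m² = 2.16231×10⁶ Pa
2.16231×10⁶ Pa ÷ (100 Pa/mbar) = 21623.1 mbar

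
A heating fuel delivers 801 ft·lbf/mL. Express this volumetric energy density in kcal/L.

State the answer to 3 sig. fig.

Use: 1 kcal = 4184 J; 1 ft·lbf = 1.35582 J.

260 kcal/L

801 ft·lbf/mL × 1.35582 J/ft·lbf ÷ 10⁻⁶ m³/mL = 1.08601×10⁹ J/m³
1.08601×10⁹ J/m³ ÷ 4184 J/kcal × 0.001 m³/L = 259.563 kcal/L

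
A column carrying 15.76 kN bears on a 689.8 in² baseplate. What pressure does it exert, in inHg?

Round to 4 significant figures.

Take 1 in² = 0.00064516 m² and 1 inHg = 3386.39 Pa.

15.76 kN × 1000 → 15760 N
689.8 in² × 0.00064516 → 0.445031 m²
P = F / A = 15760 N / 0.445031 m² = 35413.3 Pa
35413.3 Pa ÷ (3386.39 Pa/inHg) = 10.4575 inHg

10.46 inHg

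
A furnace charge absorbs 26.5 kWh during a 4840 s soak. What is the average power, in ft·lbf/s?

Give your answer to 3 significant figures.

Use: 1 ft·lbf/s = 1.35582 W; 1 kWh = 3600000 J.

26.5 kWh × 3600000 → 9.54×10⁷ J
P = E / t = 9.54×10⁷ J / 4840 s = 19710.7 W
19710.7 W ÷ (1.35582 W/ft·lbf/s) = 14537.8 ft·lbf/s

1.45×10⁴ ft·lbf/s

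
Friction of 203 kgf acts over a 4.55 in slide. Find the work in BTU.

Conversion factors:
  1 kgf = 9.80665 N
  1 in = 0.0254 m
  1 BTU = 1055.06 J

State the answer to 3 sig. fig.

203 kgf × 9.80665 → 1990.75 N
4.55 in × 0.0254 → 0.11557 m
W = F × d = 1990.75 N × 0.11557 m = 230.071 J
230.071 J ÷ (1055.06 J/BTU) = 0.218064 BTU

0.218 BTU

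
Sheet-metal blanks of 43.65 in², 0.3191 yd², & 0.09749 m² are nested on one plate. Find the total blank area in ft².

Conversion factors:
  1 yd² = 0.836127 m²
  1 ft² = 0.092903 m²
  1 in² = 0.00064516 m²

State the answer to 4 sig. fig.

4.224 ft²

43.65 in² × 0.00064516 → 0.0281612 m²
0.3191 yd² × 0.836127 → 0.266808 m²
0.09749 m² (already m²)
Sum: 0.0281612 + 0.266808 + 0.09749 = 0.392459 m²
In ft²: 0.392459 / 0.092903 = 4.2244 ft²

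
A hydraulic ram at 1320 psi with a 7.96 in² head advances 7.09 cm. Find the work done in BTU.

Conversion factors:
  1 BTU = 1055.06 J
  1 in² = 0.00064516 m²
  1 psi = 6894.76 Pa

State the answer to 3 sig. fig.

3.14 BTU

1320 psi → 9.10108×10⁶ Pa
7.96 in² → 0.00513547 m²
F = P × A = 9.10108×10⁶ × 0.00513547 = 46738.3 N
7.09 cm → 0.0709 m
W = F × d = 46738.3 × 0.0709 = 3313.75 J
In BTU: 3313.75 / 1055.06 = 3.14082 BTU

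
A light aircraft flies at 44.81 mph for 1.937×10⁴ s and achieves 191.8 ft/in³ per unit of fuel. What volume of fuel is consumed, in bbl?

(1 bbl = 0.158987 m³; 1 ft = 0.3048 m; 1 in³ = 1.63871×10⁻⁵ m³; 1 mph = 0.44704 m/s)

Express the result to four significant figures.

0.6841 bbl

44.81 mph → 20.0319 m/s
d = v × t = 20.0319 × 19370 = 388018 m
191.8 ft/in³ → 3.56748×10⁶ m/m³
V = d / (distance per unit fuel) = 388018 / 3.56748×10⁶ = 0.108765 m³
In bbl: 0.108765 / 0.158987 = 0.684113 bbl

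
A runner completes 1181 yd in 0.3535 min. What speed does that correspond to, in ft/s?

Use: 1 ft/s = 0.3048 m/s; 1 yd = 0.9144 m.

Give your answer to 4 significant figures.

1181 yd × 0.9144 → 1079.91 m
0.3535 min × 60 → 21.21 s
v = d / t = 1079.91 m / 21.21 s = 50.9151 m/s
50.9151 m/s ÷ (0.3048 m/s/ft/s) = 167.044 ft/s

167.0 ft/s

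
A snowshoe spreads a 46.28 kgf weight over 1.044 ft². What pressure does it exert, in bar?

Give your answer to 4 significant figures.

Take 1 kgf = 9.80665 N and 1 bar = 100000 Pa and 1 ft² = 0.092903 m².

46.28 kgf × 9.80665 = 453.852 N
1.044 ft² × 0.092903 = 0.0969907 m²
P = F / A = 453.852 N / 0.0969907 m² = 4679.34 Pa
4679.34 Pa ÷ (100000 Pa/bar) = 0.0467934 bar

0.04679 bar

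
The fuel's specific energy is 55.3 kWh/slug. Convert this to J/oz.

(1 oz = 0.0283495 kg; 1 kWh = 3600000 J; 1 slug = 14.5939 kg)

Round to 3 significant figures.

55.3 kWh/slug × 3600000 J/kWh ÷ 14.5939 kg/slug = 1.36413×10⁷ J/kg
1.36413×10⁷ J/kg × 0.0283495 kg/oz = 386724 J/oz

3.87×10⁵ J/oz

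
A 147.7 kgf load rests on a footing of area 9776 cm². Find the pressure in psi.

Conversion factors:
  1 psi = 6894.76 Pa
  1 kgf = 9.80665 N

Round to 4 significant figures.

147.7 kgf × 9.80665 → 1448.44 N
9776 cm² × 0.0001 → 0.9776 m²
P = F / A = 1448.44 N / 0.9776 m² = 1481.63 Pa
1481.63 Pa ÷ (6894.76 Pa/psi) = 0.214892 psi

0.2149 psi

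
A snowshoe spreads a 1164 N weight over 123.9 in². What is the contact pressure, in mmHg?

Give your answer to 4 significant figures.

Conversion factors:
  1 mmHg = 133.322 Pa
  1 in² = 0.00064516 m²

109.2 mmHg

123.9 in² × 0.00064516 = 0.0799353 m²
P = F / A = 1164 N / 0.0799353 m² = 14561.8 Pa
14561.8 Pa ÷ (133.322 Pa/mmHg) = 109.223 mmHg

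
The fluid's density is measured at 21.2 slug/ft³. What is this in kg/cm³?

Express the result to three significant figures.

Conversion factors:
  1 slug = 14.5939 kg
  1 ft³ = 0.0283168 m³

0.0109 kg/cm³

21.2 slug/ft³ × 14.5939 kg/slug ÷ 0.0283168 m³/ft³ = 10926 kg/m³
10926 kg/m³ × 10⁻⁶ m³/cm³ = 0.010926 kg/cm³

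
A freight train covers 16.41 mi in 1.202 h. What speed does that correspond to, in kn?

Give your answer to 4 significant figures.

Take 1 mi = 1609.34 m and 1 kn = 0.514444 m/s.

16.41 mi × 1609.34 = 26409.3 m
1.202 h × 3600 = 4327.2 s
v = d / t = 26409.3 m / 4327.2 s = 6.10309 m/s
6.10309 m/s ÷ (0.514444 m/s/kn) = 11.8635 kn

11.86 kn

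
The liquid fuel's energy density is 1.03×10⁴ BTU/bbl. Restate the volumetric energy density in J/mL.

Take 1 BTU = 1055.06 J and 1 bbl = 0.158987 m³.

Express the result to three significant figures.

1.03×10⁴ BTU/bbl × 1055.06 J/BTU ÷ 0.158987 m³/bbl = 6.83522×10⁷ J/m³
6.83522×10⁷ J/m³ × 10⁻⁶ m³/mL = 68.3522 J/mL

68.4 J/mL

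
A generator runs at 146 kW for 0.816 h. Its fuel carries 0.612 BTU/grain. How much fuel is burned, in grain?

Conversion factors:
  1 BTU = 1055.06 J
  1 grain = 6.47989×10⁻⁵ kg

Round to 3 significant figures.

6.64×10⁵ grain

146 kW → 146000 W
0.816 h → 2937.6 s
E = P × t = 146000 × 2937.6 = 4.2889×10⁸ J
0.612 BTU/grain → 9.96462×10⁶ J/kg
m = E / e_s = 4.2889×10⁸ / 9.96462×10⁶ = 43.0413 kg
In grain: 43.0413 / 6.47989×10⁻⁵ = 664229 grain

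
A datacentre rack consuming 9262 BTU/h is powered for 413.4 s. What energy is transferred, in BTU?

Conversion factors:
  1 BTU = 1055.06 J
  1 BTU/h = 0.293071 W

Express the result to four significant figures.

9262 BTU/h × 0.293071 = 2714.42 W
E = P × t = 2714.42 W × 413.4 s = 1.12214×10⁶ J
1.12214×10⁶ J ÷ (1055.06 J/BTU) = 1063.58 BTU

1064 BTU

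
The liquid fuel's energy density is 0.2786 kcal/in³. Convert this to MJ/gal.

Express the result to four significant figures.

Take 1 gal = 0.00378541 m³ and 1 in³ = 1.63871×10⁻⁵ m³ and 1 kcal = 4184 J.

0.2693 MJ/gal

0.2786 kcal/in³ × 4184 J/kcal ÷ 1.63871×10⁻⁵ m³/in³ = 7.11329×10⁷ J/m³
7.11329×10⁷ J/m³ ÷ 1000000 J/MJ × 0.00378541 m³/gal = 0.269267 MJ/gal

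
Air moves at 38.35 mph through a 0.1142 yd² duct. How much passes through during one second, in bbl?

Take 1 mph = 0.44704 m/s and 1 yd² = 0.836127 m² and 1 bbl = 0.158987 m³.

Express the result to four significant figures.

10.30 bbl

38.35 mph × 0.44704 = 17.144 m/s
0.1142 yd² × 0.836127 = 0.0954857 m²
V = v × A × t = 17.144 m/s × 0.0954857 m² × 1 s = 1.63701 m³
1.63701 m³ ÷ (0.158987 m³/bbl) = 10.2965 bbl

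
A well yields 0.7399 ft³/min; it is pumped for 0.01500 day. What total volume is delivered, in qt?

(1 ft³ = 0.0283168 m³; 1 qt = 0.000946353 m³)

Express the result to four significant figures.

0.7399 ft³/min → 3.49193×10⁻⁴ m³/s
0.01500 day → 1296 s
V = Q × t = 3.49193×10⁻⁴ × 1296 = 0.452554 m³
In qt: 0.452554 / 0.000946353 = 478.208 qt

478.2 qt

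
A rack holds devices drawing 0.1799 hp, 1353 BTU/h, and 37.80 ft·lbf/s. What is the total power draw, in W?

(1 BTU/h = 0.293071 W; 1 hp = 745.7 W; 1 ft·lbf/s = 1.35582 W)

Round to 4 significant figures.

0.1799 hp × 745.7 → 134.151 W
1353 BTU/h × 0.293071 → 396.525 W
37.80 ft·lbf/s × 1.35582 → 51.25 W
Sum: 134.151 + 396.525 + 51.25 = 581.926 W

581.9 W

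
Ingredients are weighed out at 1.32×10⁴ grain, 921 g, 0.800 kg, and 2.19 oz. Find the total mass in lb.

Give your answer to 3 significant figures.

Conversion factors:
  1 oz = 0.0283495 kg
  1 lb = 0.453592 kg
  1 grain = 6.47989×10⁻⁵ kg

5.82 lb

1.32×10⁴ grain × 6.47989×10⁻⁵ → 0.855345 kg
921 g × 0.001 → 0.921 kg
0.800 kg (already kg)
2.19 oz × 0.0283495 → 0.0620854 kg
Total: 0.855345 + 0.921 + 0.8 + 0.0620854 = 2.63843 kg
In lb: 2.63843 / 0.453592 = 5.81675 lb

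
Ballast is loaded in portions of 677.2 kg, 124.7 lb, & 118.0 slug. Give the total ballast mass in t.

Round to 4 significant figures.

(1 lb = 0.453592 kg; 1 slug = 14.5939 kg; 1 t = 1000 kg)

677.2 kg (already kg)
124.7 lb × 0.453592 = 56.5629 kg
118.0 slug × 14.5939 = 1722.08 kg
Combined: 677.2 + 56.5629 + 1722.08 = 2455.84 kg
In t: 2455.84 / 1000 = 2.45584 t

2.456 t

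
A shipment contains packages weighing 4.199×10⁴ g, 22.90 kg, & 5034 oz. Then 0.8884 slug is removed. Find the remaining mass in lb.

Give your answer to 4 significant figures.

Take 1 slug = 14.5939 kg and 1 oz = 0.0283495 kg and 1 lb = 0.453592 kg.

4.199×10⁴ g × 0.001 → 41.99 kg
22.90 kg (already kg)
5034 oz × 0.0283495 → 142.711 kg
0.8884 slug × 14.5939 → 12.9652 kg
Result: 41.99 + 22.9 + 142.711 − 12.9652 = 194.636 kg
In lb: 194.636 / 0.453592 = 429.099 lb

429.1 lb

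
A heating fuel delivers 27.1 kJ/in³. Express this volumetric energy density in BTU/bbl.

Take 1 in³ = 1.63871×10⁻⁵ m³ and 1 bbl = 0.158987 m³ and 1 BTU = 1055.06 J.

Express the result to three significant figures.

2.49×10⁵ BTU/bbl

27.1 kJ/in³ × 1000 J/kJ ÷ 1.63871×10⁻⁵ m³/in³ = 1.65374×10⁹ J/m³
1.65374×10⁹ J/m³ ÷ 1055.06 J/BTU × 0.158987 m³/bbl = 249202 BTU/bbl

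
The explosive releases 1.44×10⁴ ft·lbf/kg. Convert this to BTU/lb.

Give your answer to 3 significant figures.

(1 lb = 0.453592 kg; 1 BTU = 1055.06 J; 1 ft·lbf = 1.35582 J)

8.39 BTU/lb

1.44×10⁴ ft·lbf/kg × 1.35582 J/ft·lbf = 19523.8 J/kg
19523.8 J/kg ÷ 1055.06 J/BTU × 0.453592 kg/lb = 8.39368 BTU/lb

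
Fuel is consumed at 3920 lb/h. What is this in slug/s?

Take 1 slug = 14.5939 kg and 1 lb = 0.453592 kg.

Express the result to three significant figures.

3920 lb/h × 0.453592 kg/lb ÷ 3600 s/h = 0.493911 kg/s
0.493911 kg/s ÷ 14.5939 kg/slug = 0.0338437 slug/s

0.0338 slug/s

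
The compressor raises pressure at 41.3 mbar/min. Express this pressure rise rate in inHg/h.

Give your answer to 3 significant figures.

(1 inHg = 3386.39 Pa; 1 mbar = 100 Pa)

41.3 mbar/min × 100 Pa/mbar ÷ 60 s/min = 68.8333 Pa/s
68.8333 Pa/s ÷ 3386.39 Pa/inHg × 3600 s/h = 73.1752 inHg/h

73.2 inHg/h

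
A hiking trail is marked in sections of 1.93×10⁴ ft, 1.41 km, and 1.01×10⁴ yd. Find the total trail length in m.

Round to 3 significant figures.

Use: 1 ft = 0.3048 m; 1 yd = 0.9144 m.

1.65×10⁴ m

1.93×10⁴ ft × 0.3048 = 5882.64 m
1.41 km × 1000 = 1410 m
1.01×10⁴ yd × 0.9144 = 9235.44 m
Sum: 5882.64 + 1410 + 9235.44 = 16528.1 m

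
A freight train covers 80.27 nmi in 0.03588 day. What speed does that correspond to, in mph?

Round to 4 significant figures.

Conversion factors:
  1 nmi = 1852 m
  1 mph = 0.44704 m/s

80.27 nmi × 1852 = 148660 m
0.03588 day × 86400 = 3100.03 s
v = d / t = 148660 m / 3100.03 s = 47.9544 m/s
47.9544 m/s ÷ (0.44704 m/s/mph) = 107.271 mph

107.3 mph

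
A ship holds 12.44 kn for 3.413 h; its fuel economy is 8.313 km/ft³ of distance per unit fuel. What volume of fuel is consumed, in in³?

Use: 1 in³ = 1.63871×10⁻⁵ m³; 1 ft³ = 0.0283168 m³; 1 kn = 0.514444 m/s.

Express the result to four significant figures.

1.634×10⁴ in³

12.44 kn → 6.39968 m/s
3.413 h → 12286.8 s
d = v × t = 6.39968 × 12286.8 = 78631.6 m
8.313 km/ft³ → 293571 m/m³
V = d / (distance per unit fuel) = 78631.6 / 293571 = 0.267845 m³
In in³: 0.267845 / 1.63871×10⁻⁵ = 16344.9 in³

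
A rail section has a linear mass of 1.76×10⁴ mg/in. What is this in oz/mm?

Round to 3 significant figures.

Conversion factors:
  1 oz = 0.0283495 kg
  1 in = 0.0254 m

0.0244 oz/mm

1.76×10⁴ mg/in × 10⁻⁶ kg/mg ÷ 0.0254 m/in = 0.692913 kg/m
0.692913 kg/m ÷ 0.0283495 kg/oz × 0.001 m/mm = 0.0244418 oz/mm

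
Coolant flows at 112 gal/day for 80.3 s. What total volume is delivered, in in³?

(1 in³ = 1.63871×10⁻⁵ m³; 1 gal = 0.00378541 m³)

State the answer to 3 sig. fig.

24.0 in³

112 gal/day → 4.90701×10⁻⁶ m³/s
V = Q × t = 4.90701×10⁻⁶ × 80.3 = 3.94033×10⁻⁴ m³
In in³: 3.94033×10⁻⁴ / 1.63871×10⁻⁵ = 24.0453 in³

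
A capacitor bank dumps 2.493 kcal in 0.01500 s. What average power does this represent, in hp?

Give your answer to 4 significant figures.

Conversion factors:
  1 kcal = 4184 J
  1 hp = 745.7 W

2.493 kcal × 4184 = 10430.7 J
P = E / t = 10430.7 J / 0.015 s = 695380 W
695380 W ÷ (745.7 W/hp) = 932.52 hp

932.5 hp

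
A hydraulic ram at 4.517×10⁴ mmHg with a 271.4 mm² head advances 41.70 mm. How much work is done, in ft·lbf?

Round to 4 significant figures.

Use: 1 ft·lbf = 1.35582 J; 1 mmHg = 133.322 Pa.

4.517×10⁴ mmHg → 6.02215×10⁶ Pa
271.4 mm² → 2.714×10⁻⁴ m²
F = P × A = 6.02215×10⁶ × 2.714×10⁻⁴ = 1634.41 N
41.70 mm → 0.0417 m
W = F × d = 1634.41 × 0.0417 = 68.1549 J
In ft·lbf: 68.1549 / 1.35582 = 50.2684 ft·lbf

50.27 ft·lbf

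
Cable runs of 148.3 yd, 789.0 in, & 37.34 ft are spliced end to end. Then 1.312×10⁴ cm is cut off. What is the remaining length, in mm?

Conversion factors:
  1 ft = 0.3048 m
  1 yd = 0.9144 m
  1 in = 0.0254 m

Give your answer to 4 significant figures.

3.583×10⁴ mm

148.3 yd × 0.9144 → 135.606 m
789.0 in × 0.0254 → 20.0406 m
37.34 ft × 0.3048 → 11.3812 m
1.312×10⁴ cm × 0.01 → 131.2 m
Result: 135.606 + 20.0406 + 11.3812 − 131.2 = 35.8278 m
In mm: 35.8278 / 0.001 = 35827.8 mm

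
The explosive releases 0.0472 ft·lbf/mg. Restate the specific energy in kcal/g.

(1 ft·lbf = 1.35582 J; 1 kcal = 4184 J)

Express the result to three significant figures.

0.0153 kcal/g

0.0472 ft·lbf/mg × 1.35582 J/ft·lbf ÷ 10⁻⁶ kg/mg = 63994.7 J/kg
63994.7 J/kg ÷ 4184 J/kcal × 0.001 kg/g = 0.0152951 kcal/g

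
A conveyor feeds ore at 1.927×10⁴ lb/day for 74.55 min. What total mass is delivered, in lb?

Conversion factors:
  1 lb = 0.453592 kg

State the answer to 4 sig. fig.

997.6 lb

1.927×10⁴ lb/day → 0.101166 kg/s
74.55 min → 4473 s
m = ṁ × t = 0.101166 × 4473 = 452.516 kg
In lb: 452.516 / 0.453592 = 997.628 lb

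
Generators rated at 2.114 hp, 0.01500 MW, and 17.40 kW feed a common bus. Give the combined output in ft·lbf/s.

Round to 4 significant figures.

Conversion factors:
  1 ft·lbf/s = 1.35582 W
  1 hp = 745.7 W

2.114 hp × 745.7 → 1576.41 W
0.01500 MW × 1000000 → 15000 W
17.40 kW × 1000 → 17400 W
Sum: 1576.41 + 15000 + 17400 = 33976.4 W
In ft·lbf/s: 33976.4 / 1.35582 = 25059.7 ft·lbf/s

2.506×10⁴ ft·lbf/s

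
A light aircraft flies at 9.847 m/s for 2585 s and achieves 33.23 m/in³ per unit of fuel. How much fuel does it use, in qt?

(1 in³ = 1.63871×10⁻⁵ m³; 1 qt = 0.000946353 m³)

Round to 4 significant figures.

d = v × t = 9.847 × 2585 = 25454.5 m
33.23 m/in³ → 2.02781×10⁶ m/m³
V = d / (distance per unit fuel) = 25454.5 / 2.02781×10⁶ = 0.0125527 m³
In qt: 0.0125527 / 0.000946353 = 13.2643 qt

13.26 qt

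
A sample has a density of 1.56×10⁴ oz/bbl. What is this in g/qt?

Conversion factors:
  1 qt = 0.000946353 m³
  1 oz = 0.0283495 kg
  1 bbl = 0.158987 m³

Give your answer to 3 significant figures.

2630 g/qt

1.56×10⁴ oz/bbl × 0.0283495 kg/oz ÷ 0.158987 m³/bbl = 2781.69 kg/m³
2781.69 kg/m³ ÷ 0.001 kg/g × 0.000946353 m³/qt = 2632.46 g/qt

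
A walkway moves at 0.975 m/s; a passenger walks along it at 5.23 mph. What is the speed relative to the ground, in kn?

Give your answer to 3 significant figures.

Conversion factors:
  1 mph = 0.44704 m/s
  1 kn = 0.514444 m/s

6.44 kn

0.975 m/s (already m/s)
5.23 mph × 0.44704 → 2.33802 m/s
Combined: 0.975 + 2.33802 = 3.31302 m/s
In kn: 3.31302 / 0.514444 = 6.44 kn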